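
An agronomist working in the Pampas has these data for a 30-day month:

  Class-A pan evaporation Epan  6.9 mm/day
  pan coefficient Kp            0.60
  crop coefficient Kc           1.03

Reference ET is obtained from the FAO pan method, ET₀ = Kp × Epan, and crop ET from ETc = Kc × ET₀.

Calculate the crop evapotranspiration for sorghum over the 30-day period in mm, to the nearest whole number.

128 mm

ET₀ = 0.60 × 6.9 = 4.1400 mm/d
ETc = Kc × ET₀ = 1.03 × 4.1400 = 4.2642 mm/d
Over 30 days: 4.2642 × 30 = 127.926 mm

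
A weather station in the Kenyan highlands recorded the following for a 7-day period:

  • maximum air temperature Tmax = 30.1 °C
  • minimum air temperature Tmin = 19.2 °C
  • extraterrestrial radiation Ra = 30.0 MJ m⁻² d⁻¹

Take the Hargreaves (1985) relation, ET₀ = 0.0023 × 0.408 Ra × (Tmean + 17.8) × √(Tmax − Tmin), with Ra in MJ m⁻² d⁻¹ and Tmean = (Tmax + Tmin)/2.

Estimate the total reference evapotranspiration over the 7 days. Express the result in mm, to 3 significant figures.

27.6 mm

Tmean = (30.1 + 19.2)/2 = 24.65 °C
0.408 Ra = 0.408 × 30.0 = 12.2400 mm/d equivalent
ET₀ = 0.0023 × 12.2400 × (24.65 + 17.8) × √10.9 = 0.0023 × 12.2400 × 42.45 × 3.3015 = 3.9455 mm/d
Over 7 days: 3.9455 × 7 = 27.619 mm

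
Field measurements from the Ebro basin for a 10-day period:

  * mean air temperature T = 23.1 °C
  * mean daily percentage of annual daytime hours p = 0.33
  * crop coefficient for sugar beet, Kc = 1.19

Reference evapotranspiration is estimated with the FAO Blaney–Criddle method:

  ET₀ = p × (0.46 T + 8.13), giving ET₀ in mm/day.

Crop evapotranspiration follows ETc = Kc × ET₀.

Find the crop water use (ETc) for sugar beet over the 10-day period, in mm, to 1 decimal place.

73.7 mm

ET₀ = 0.33 × (0.46 × 23.1 + 8.13) = 0.33 × 18.756 = 6.1895 mm/d
ETc = Kc × ET₀ = 1.19 × 6.1895 = 7.3655 mm/d
Over 10 days: 7.3655 × 10 = 73.655 mm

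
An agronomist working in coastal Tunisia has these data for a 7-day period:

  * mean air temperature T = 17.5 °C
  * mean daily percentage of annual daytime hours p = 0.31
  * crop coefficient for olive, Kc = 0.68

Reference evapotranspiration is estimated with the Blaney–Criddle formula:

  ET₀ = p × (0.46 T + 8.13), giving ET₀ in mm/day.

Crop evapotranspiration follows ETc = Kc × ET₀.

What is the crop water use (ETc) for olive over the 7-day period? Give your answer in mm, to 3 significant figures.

23.9 mm

ET₀ = 0.31 × (0.46 × 17.5 + 8.13) = 0.31 × 16.180 = 5.0158 mm/d
ETc = Kc × ET₀ = 0.68 × 5.0158 = 3.4107 mm/d
Over 7 days: 3.4107 × 7 = 23.875 mm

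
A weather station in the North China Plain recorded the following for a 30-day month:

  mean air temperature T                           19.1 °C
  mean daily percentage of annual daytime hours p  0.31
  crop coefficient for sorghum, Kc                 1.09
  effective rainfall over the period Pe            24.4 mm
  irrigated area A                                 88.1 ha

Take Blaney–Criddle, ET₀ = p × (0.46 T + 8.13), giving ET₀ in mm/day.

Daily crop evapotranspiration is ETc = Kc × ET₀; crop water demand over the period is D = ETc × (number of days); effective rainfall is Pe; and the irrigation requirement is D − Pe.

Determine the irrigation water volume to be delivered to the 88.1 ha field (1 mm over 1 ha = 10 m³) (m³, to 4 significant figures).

ET₀ = 0.31 × (0.46 × 19.1 + 8.13) = 0.31 × 16.916 = 5.2440 mm/d
ETc = Kc × ET₀ = 1.09 × 5.2440 = 5.7160 mm/d
Crop demand D = ETc × 30 d = 5.7160 × 30 = 171.480 mm
D − Pe = 171.480 − 24.4 = 147.080 mm
Volume = 147.080 mm × 88.1 ha × 10 = 129577.5 m³

129600 m³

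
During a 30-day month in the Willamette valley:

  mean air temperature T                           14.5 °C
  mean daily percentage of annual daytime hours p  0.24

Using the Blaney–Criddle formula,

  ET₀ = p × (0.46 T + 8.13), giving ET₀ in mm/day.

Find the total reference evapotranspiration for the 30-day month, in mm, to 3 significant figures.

ET₀ = 0.24 × (0.46 × 14.5 + 8.13) = 0.24 × 14.800 = 3.5520 mm/d
Monthly total = 3.5520 × 30 = 106.560 mm

107 mm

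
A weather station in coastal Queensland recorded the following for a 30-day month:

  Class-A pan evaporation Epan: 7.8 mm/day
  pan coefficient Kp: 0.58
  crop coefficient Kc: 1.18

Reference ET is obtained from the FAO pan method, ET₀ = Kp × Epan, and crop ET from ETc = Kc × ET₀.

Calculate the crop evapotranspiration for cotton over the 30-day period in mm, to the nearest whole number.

ET₀ = 0.58 × 7.8 = 4.5240 mm/d
ETc = Kc × ET₀ = 1.18 × 4.5240 = 5.3383 mm/d
Over 30 days: 5.3383 × 30 = 160.149 mm

160 mm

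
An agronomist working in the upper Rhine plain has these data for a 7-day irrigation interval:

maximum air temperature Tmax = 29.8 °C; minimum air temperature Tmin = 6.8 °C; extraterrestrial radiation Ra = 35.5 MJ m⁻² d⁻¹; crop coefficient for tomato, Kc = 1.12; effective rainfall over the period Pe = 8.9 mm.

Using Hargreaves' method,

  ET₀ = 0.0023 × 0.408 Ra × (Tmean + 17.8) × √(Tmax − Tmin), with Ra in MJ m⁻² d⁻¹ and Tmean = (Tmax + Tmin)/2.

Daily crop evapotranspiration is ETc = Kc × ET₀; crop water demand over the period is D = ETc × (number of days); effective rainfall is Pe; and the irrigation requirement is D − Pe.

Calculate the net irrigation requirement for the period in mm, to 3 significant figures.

36.3 mm

Tmean = (29.8 + 6.8)/2 = 18.30 °C
0.408 Ra = 0.408 × 35.5 = 14.4840 mm/d equivalent
ET₀ = 0.0023 × 14.4840 × (18.30 + 17.8) × √23.0 = 0.0023 × 14.4840 × 36.10 × 4.7958 = 5.7675 mm/d
ETc = Kc × ET₀ = 1.12 × 5.7675 = 6.4596 mm/d
Crop demand D = ETc × 7 d = 6.4596 × 7 = 45.217 mm
D − Pe = 45.217 − 8.9 = 36.317 mm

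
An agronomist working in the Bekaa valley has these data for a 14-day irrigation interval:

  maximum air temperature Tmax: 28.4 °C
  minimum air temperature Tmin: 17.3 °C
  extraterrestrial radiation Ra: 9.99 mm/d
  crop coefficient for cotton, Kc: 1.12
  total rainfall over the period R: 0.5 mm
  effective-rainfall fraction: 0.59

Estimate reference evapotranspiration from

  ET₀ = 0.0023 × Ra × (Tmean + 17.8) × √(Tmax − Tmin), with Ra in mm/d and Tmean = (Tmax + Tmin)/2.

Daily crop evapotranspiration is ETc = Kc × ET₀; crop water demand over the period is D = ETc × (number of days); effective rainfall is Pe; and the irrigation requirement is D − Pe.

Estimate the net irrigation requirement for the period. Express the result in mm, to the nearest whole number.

Tmean = (28.4 + 17.3)/2 = 22.85 °C
ET₀ = 0.0023 × 9.99 × (22.85 + 17.8) × √11.1 = 0.0023 × 9.99 × 40.65 × 3.3317 = 3.1119 mm/d
ETc = Kc × ET₀ = 1.12 × 3.1119 = 3.4853 mm/d
Crop demand D = ETc × 14 d = 3.4853 × 14 = 48.794 mm
Pe = 0.59 × 0.5 = 0.295 mm
D − Pe = 48.794 − 0.295 = 48.499 mm

48 mm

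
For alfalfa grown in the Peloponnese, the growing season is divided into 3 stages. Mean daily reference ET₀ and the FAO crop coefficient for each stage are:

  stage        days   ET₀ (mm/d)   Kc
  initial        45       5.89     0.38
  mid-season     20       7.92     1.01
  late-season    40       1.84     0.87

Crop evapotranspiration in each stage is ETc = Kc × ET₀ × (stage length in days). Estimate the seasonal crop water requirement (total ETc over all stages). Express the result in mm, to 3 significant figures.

325 mm

initial: 0.38 × 5.89 × 45 = 100.72 mm
mid-season: 1.01 × 7.92 × 20 = 159.98 mm
late-season: 0.87 × 1.84 × 40 = 64.03 mm
Seasonal total = 324.73 mm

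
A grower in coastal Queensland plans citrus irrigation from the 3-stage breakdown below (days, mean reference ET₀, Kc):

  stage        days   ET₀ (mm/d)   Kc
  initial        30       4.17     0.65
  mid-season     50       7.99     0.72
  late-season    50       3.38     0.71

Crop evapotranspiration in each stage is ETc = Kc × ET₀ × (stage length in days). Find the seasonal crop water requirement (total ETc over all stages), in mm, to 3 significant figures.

489 mm

initial: 0.65 × 4.17 × 30 = 81.32 mm
mid-season: 0.72 × 7.99 × 50 = 287.64 mm
late-season: 0.71 × 3.38 × 50 = 119.99 mm
Seasonal total = 488.95 mm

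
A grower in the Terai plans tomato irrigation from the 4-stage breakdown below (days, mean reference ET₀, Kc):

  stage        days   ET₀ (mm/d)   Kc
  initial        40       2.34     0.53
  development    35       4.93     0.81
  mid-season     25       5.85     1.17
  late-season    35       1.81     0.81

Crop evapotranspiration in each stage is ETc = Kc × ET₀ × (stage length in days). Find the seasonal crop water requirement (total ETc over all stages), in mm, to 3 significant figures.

initial: 0.53 × 2.34 × 40 = 49.61 mm
development: 0.81 × 4.93 × 35 = 139.77 mm
mid-season: 1.17 × 5.85 × 25 = 171.11 mm
late-season: 0.81 × 1.81 × 35 = 51.31 mm
Seasonal total = 411.80 mm

412 mm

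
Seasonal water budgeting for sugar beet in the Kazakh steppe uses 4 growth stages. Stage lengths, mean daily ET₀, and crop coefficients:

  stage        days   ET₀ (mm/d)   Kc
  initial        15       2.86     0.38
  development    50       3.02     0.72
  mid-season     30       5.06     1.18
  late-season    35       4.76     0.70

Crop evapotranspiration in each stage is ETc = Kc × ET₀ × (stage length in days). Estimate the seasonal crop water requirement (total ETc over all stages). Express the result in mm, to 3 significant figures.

initial: 0.38 × 2.86 × 15 = 16.30 mm
development: 0.72 × 3.02 × 50 = 108.72 mm
mid-season: 1.18 × 5.06 × 30 = 179.12 mm
late-season: 0.70 × 4.76 × 35 = 116.62 mm
Seasonal total = 420.76 mm

421 mm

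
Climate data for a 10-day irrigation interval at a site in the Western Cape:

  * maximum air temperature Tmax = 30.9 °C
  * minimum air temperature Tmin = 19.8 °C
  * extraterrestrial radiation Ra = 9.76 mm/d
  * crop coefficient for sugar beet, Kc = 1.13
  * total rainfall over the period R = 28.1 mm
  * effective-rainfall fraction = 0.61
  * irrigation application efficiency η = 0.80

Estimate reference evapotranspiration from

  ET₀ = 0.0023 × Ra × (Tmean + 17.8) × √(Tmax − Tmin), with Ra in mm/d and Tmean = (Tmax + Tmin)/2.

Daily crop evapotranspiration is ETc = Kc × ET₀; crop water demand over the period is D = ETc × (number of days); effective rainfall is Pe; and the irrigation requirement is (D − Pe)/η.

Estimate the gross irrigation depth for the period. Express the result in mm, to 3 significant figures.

Tmean = (30.9 + 19.8)/2 = 25.35 °C
ET₀ = 0.0023 × 9.76 × (25.35 + 17.8) × √11.1 = 0.0023 × 9.76 × 43.15 × 3.3317 = 3.2272 mm/d
ETc = Kc × ET₀ = 1.13 × 3.2272 = 3.6467 mm/d
Crop demand D = ETc × 10 d = 3.6467 × 10 = 36.467 mm
Pe = 0.61 × 28.1 = 17.141 mm
D − Pe = 36.467 − 17.141 = 19.326 mm
Gross irrigation = 19.326 / 0.80 = 24.158 mm

24.2 mm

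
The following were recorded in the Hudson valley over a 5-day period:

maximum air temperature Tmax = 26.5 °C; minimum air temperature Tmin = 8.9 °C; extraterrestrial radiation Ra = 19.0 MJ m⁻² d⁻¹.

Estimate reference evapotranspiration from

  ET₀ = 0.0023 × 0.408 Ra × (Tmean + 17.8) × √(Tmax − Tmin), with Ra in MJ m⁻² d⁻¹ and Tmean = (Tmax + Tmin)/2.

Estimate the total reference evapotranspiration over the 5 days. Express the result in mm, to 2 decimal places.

Tmean = (26.5 + 8.9)/2 = 17.70 °C
0.408 Ra = 0.408 × 19.0 = 7.7520 mm/d equivalent
ET₀ = 0.0023 × 7.7520 × (17.70 + 17.8) × √17.6 = 0.0023 × 7.7520 × 35.50 × 4.1952 = 2.6554 mm/d
Over 5 days: 2.6554 × 5 = 13.277 mm

13.28 mm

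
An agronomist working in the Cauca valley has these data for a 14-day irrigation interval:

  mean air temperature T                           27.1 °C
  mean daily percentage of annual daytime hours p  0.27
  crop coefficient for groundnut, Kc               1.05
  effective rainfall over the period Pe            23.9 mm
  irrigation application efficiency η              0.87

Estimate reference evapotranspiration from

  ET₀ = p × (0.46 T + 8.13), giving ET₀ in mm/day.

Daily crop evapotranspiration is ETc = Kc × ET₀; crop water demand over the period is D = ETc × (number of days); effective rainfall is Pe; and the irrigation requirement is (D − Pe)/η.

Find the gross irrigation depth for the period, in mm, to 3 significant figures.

ET₀ = 0.27 × (0.46 × 27.1 + 8.13) = 0.27 × 20.596 = 5.5609 mm/d
ETc = Kc × ET₀ = 1.05 × 5.5609 = 5.8389 mm/d
Crop demand D = ETc × 14 d = 5.8389 × 14 = 81.745 mm
D − Pe = 81.745 − 23.9 = 57.845 mm
Gross irrigation = 57.845 / 0.87 = 66.489 mm

66.5 mm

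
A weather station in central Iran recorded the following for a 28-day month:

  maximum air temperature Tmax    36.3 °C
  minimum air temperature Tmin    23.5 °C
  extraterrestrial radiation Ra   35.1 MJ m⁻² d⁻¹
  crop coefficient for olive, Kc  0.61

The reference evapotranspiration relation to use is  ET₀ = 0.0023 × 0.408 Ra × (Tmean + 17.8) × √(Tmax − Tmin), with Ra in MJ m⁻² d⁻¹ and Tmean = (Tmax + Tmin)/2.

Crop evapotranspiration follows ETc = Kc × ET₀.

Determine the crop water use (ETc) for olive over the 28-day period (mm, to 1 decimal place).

96.0 mm

Tmean = (36.3 + 23.5)/2 = 29.90 °C
0.408 Ra = 0.408 × 35.1 = 14.3208 mm/d equivalent
ET₀ = 0.0023 × 14.3208 × (29.90 + 17.8) × √12.8 = 0.0023 × 14.3208 × 47.70 × 3.5777 = 5.6210 mm/d
ETc = Kc × ET₀ = 0.61 × 5.6210 = 3.4288 mm/d
Over 28 days: 3.4288 × 28 = 96.006 mm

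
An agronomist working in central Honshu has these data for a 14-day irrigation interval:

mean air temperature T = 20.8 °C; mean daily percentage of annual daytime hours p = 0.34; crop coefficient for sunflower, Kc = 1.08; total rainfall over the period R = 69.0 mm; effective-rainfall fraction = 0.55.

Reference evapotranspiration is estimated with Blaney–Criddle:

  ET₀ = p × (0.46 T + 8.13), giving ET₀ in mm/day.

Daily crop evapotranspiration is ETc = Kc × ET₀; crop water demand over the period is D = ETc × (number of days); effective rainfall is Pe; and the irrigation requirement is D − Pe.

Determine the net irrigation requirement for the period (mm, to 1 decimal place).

ET₀ = 0.34 × (0.46 × 20.8 + 8.13) = 0.34 × 17.698 = 6.0173 mm/d
ETc = Kc × ET₀ = 1.08 × 6.0173 = 6.4987 mm/d
Crop demand D = ETc × 14 d = 6.4987 × 14 = 90.982 mm
Pe = 0.55 × 69.0 = 37.950 mm
D − Pe = 90.982 − 37.950 = 53.032 mm

53.0 mm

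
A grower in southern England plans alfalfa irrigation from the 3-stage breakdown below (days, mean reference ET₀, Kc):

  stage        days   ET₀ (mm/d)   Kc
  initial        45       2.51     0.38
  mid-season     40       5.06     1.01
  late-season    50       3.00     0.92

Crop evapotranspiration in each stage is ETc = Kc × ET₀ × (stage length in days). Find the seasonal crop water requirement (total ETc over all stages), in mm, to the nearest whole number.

initial: 0.38 × 2.51 × 45 = 42.92 mm
mid-season: 1.01 × 5.06 × 40 = 204.42 mm
late-season: 0.92 × 3.00 × 50 = 138.00 mm
Seasonal total = 385.34 mm

385 mm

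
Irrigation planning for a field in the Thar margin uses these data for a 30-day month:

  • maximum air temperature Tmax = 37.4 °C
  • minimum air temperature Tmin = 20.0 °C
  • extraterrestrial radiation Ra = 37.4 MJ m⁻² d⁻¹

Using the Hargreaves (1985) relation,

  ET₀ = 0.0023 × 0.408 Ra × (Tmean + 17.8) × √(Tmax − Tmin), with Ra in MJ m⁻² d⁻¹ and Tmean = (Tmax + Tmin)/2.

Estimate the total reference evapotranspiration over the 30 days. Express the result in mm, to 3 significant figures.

204 mm

Tmean = (37.4 + 20.0)/2 = 28.70 °C
0.408 Ra = 0.408 × 37.4 = 15.2592 mm/d equivalent
ET₀ = 0.0023 × 15.2592 × (28.70 + 17.8) × √17.4 = 0.0023 × 15.2592 × 46.50 × 4.1713 = 6.8074 mm/d
Over 30 days: 6.8074 × 30 = 204.222 mm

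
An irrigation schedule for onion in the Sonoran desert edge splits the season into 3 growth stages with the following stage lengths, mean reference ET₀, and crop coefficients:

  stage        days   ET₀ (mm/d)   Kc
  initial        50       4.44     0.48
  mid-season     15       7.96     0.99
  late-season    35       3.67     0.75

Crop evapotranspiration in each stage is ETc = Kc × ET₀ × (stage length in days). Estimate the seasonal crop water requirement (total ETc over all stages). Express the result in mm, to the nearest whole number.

321 mm

initial: 0.48 × 4.44 × 50 = 106.56 mm
mid-season: 0.99 × 7.96 × 15 = 118.21 mm
late-season: 0.75 × 3.67 × 35 = 96.34 mm
Seasonal total = 321.11 mm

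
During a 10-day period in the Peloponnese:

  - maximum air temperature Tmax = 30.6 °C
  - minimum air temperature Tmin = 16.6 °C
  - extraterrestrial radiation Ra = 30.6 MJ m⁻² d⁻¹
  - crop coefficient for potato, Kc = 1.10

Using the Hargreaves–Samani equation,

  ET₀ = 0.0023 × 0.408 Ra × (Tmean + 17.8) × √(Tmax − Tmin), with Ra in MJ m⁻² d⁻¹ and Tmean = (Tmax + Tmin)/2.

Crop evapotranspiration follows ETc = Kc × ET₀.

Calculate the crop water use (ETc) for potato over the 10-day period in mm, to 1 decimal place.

Tmean = (30.6 + 16.6)/2 = 23.60 °C
0.408 Ra = 0.408 × 30.6 = 12.4848 mm/d equivalent
ET₀ = 0.0023 × 12.4848 × (23.60 + 17.8) × √14.0 = 0.0023 × 12.4848 × 41.40 × 3.7417 = 4.4481 mm/d
ETc = Kc × ET₀ = 1.10 × 4.4481 = 4.8929 mm/d
Over 10 days: 4.8929 × 10 = 48.929 mm

48.9 mm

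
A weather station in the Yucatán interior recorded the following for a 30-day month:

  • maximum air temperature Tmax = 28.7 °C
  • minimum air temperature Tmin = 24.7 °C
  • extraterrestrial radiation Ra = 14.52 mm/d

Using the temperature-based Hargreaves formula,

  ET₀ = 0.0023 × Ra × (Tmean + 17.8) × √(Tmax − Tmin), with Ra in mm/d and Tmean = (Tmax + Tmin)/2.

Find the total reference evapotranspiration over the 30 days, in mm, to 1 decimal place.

89.2 mm

Tmean = (28.7 + 24.7)/2 = 26.70 °C
ET₀ = 0.0023 × 14.52 × (26.70 + 17.8) × √4.0 = 0.0023 × 14.52 × 44.50 × 2.0000 = 2.9722 mm/d
Over 30 days: 2.9722 × 30 = 89.166 mm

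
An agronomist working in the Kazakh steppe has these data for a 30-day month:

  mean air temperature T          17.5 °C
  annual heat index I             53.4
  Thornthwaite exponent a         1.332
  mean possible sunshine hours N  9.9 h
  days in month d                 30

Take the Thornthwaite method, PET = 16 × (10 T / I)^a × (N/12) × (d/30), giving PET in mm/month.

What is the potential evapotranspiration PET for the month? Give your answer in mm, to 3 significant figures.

64.2 mm

10T/I = 10 × 17.5 / 53.4 = 3.2772
(10T/I)^a = 3.2772^1.332 = 4.8602
Uncorrected PET = 16 × 4.8602 = 77.763 mm
Correction = (N/12)(d/30) = (9.9/12)(30/30) = 0.8250
PET = 77.763 × 0.8250 = 64.154 mm/month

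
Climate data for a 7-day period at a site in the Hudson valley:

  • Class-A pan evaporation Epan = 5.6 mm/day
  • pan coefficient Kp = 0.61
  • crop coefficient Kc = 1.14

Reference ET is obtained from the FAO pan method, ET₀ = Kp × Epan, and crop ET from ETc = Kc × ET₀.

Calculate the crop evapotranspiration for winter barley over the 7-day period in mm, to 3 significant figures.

ET₀ = 0.61 × 5.6 = 3.4160 mm/d
ETc = Kc × ET₀ = 1.14 × 3.4160 = 3.8942 mm/d
Over 7 days: 3.8942 × 7 = 27.259 mm

27.3 mm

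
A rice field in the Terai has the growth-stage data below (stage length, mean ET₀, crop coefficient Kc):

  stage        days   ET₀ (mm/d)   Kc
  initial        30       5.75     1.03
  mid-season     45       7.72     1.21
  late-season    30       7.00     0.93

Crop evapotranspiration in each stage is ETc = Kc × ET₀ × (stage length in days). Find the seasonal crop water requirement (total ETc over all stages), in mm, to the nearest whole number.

793 mm

initial: 1.03 × 5.75 × 30 = 177.68 mm
mid-season: 1.21 × 7.72 × 45 = 420.35 mm
late-season: 0.93 × 7.00 × 30 = 195.30 mm
Seasonal total = 793.33 mm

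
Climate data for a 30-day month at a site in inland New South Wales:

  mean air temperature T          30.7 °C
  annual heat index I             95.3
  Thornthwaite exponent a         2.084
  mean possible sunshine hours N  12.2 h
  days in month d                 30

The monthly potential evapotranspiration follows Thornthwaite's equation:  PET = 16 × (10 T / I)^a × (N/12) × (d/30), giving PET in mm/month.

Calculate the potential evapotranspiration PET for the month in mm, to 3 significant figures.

186 mm

10T/I = 10 × 30.7 / 95.3 = 3.2214
(10T/I)^a = 3.2214^2.084 = 11.4489
Uncorrected PET = 16 × 11.4489 = 183.182 mm
Correction = (N/12)(d/30) = (12.2/12)(30/30) = 1.0167
PET = 183.182 × 1.0167 = 186.241 mm/month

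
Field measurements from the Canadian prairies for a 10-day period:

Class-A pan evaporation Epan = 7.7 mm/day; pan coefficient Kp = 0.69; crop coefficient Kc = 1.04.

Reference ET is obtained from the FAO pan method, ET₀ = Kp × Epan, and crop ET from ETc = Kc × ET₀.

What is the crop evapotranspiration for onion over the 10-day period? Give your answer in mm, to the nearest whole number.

55 mm

ET₀ = 0.69 × 7.7 = 5.3130 mm/d
ETc = Kc × ET₀ = 1.04 × 5.3130 = 5.5255 mm/d
Over 10 days: 5.5255 × 10 = 55.255 mm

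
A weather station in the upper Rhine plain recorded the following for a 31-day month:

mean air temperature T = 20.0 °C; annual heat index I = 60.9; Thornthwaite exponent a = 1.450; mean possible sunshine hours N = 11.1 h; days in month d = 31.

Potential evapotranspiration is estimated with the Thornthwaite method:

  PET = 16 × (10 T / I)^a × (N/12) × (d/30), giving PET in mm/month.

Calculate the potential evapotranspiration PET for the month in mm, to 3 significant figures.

85.8 mm

10T/I = 10 × 20.0 / 60.9 = 3.2841
(10T/I)^a = 3.2841^1.450 = 5.6079
Uncorrected PET = 16 × 5.6079 = 89.726 mm
Correction = (N/12)(d/30) = (11.1/12)(31/30) = 0.9558
PET = 89.726 × 0.9558 = 85.760 mm/month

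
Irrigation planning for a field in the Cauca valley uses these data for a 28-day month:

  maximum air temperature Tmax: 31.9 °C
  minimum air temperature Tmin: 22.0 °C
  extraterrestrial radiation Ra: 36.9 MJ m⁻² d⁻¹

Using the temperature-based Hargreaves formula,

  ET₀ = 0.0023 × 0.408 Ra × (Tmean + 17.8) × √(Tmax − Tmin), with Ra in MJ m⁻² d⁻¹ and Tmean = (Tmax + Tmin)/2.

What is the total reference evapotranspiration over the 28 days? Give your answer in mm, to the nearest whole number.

137 mm

Tmean = (31.9 + 22.0)/2 = 26.95 °C
0.408 Ra = 0.408 × 36.9 = 15.0552 mm/d equivalent
ET₀ = 0.0023 × 15.0552 × (26.95 + 17.8) × √9.9 = 0.0023 × 15.0552 × 44.75 × 3.1464 = 4.8755 mm/d
Over 28 days: 4.8755 × 28 = 136.514 mm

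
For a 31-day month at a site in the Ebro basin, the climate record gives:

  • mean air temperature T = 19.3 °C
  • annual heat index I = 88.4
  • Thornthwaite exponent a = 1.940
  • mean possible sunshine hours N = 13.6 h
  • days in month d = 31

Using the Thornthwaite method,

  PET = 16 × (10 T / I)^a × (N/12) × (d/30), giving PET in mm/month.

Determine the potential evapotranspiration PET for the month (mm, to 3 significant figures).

85.2 mm

10T/I = 10 × 19.3 / 88.4 = 2.1833
(10T/I)^a = 2.1833^1.940 = 4.5486
Uncorrected PET = 16 × 4.5486 = 72.778 mm
Correction = (N/12)(d/30) = (13.6/12)(31/30) = 1.1711
PET = 72.778 × 1.1711 = 85.230 mm/month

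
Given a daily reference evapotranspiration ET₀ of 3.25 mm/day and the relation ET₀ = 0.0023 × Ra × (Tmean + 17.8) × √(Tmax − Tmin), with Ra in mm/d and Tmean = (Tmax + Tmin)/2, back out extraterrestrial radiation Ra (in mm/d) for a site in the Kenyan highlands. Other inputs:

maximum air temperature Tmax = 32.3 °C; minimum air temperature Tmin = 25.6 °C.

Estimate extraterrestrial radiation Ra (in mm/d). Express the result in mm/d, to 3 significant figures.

Tmean = 28.95 °C; √ΔT = 2.5884
Ra = ET₀ / [0.0023 × (Tmean+17.8) × √ΔT] = 3.25 / (0.0023 × 46.75 × 2.5884) = 11.677 mm/d

11.7 mm/d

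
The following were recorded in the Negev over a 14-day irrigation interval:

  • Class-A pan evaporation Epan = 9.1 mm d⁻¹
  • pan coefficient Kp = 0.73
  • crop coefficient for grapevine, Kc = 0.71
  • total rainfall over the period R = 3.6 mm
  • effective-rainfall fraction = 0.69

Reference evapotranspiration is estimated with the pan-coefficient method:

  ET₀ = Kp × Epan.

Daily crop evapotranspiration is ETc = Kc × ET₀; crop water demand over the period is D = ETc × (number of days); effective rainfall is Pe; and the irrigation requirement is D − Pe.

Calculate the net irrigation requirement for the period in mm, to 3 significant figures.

ET₀ = 0.73 × 9.1 = 6.6430 mm/d
ETc = Kc × ET₀ = 0.71 × 6.6430 = 4.7165 mm/d
Crop demand D = ETc × 14 d = 4.7165 × 14 = 66.031 mm
Pe = 0.69 × 3.6 = 2.484 mm
D − Pe = 66.031 − 2.484 = 63.547 mm

63.5 mm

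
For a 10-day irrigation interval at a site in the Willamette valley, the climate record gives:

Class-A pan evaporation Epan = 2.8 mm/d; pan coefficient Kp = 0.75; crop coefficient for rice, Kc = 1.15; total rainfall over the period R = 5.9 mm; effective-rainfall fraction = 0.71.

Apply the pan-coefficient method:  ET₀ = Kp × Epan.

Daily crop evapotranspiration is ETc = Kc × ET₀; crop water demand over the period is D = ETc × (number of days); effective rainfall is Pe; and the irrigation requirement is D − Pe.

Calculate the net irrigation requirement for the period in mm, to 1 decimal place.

ET₀ = 0.75 × 2.8 = 2.1000 mm/d
ETc = Kc × ET₀ = 1.15 × 2.1000 = 2.4150 mm/d
Crop demand D = ETc × 10 d = 2.4150 × 10 = 24.150 mm
Pe = 0.71 × 5.9 = 4.189 mm
D − Pe = 24.150 − 4.189 = 19.961 mm

20.0 mm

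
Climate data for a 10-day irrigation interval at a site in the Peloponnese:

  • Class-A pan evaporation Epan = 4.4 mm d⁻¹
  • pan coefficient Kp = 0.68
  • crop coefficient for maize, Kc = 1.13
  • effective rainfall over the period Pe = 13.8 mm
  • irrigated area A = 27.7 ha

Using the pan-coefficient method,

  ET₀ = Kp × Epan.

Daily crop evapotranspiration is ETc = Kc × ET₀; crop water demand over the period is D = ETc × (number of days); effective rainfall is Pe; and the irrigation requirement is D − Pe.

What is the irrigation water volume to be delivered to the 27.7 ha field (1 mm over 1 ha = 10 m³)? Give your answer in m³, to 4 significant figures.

5543 m³

ET₀ = 0.68 × 4.4 = 2.9920 mm/d
ETc = Kc × ET₀ = 1.13 × 2.9920 = 3.3810 mm/d
Crop demand D = ETc × 10 d = 3.3810 × 10 = 33.810 mm
D − Pe = 33.810 − 13.8 = 20.010 mm
Volume = 20.010 mm × 27.7 ha × 10 = 5542.8 m³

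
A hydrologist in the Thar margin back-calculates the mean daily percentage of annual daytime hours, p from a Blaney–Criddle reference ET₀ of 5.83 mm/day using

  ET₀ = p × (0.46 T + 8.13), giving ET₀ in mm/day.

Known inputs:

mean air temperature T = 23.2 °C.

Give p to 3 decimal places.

0.310

p = ET₀ / (0.46 T + 8.13) = 5.83 / (0.46 × 23.2 + 8.13) = 5.83 / 18.802 = 0.3101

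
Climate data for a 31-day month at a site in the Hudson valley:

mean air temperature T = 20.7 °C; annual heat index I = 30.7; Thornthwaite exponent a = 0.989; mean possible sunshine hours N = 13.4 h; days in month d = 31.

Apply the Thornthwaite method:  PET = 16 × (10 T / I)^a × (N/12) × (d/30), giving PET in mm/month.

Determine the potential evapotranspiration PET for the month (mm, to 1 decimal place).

10T/I = 10 × 20.7 / 30.7 = 6.7427
(10T/I)^a = 6.7427^0.989 = 6.6026
Uncorrected PET = 16 × 6.6026 = 105.642 mm
Correction = (N/12)(d/30) = (13.4/12)(31/30) = 1.1539
PET = 105.642 × 1.1539 = 121.900 mm/month

121.9 mm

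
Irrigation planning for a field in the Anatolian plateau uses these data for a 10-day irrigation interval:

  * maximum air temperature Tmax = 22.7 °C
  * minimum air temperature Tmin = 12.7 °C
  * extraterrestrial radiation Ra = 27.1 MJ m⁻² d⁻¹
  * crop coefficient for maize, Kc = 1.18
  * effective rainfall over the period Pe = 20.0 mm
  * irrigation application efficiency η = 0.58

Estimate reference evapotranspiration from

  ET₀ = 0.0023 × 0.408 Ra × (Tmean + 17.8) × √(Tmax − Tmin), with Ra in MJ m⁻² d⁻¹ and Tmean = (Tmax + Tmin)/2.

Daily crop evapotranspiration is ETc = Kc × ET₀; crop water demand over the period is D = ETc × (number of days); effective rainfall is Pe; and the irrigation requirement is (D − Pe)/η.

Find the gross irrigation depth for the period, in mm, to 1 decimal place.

Tmean = (22.7 + 12.7)/2 = 17.70 °C
0.408 Ra = 0.408 × 27.1 = 11.0568 mm/d equivalent
ET₀ = 0.0023 × 11.0568 × (17.70 + 17.8) × √10.0 = 0.0023 × 11.0568 × 35.50 × 3.1623 = 2.8549 mm/d
ETc = Kc × ET₀ = 1.18 × 2.8549 = 3.3688 mm/d
Crop demand D = ETc × 10 d = 3.3688 × 10 = 33.688 mm
D − Pe = 33.688 − 20.0 = 13.688 mm
Gross irrigation = 13.688 / 0.58 = 23.600 mm

23.6 mm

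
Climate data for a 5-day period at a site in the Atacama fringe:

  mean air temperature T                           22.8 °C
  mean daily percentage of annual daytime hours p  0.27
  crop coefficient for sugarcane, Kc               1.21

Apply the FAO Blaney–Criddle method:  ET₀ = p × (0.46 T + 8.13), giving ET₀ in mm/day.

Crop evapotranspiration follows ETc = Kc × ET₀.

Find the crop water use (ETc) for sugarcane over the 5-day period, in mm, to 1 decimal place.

30.4 mm

ET₀ = 0.27 × (0.46 × 22.8 + 8.13) = 0.27 × 18.618 = 5.0269 mm/d
ETc = Kc × ET₀ = 1.21 × 5.0269 = 6.0825 mm/d
Over 5 days: 6.0825 × 5 = 30.413 mm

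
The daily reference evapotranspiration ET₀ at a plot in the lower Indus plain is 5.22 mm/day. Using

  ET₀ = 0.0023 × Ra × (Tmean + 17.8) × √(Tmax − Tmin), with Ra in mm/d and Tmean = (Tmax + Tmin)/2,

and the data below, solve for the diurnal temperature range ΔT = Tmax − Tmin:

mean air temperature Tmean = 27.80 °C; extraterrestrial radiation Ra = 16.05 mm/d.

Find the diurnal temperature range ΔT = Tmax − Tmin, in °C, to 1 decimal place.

9.6 °C

√ΔT = ET₀ / [0.0023 × Ra × (Tmean+17.8)] = 5.22 / (0.0023 × 16.05 × 45.60) = 3.1010
ΔT = 3.1010² = 9.616 °C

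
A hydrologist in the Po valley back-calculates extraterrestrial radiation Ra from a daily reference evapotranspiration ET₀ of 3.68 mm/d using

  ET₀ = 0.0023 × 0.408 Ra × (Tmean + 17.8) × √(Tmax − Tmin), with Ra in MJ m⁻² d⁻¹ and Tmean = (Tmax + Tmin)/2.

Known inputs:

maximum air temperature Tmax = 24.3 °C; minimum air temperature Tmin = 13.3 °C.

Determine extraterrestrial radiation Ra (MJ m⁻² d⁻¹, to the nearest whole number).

Tmean = (24.3+13.3)/2 = 18.80 °C; ΔT = 11.0
Ra = ET₀ / [0.0023 × 0.408 × (Tmean+17.8) × √ΔT]
   = 3.68 / (0.0023 × 0.408 × 36.60 × 3.3166) = 32.306 MJ m⁻² d⁻¹

32 MJ m⁻² d⁻¹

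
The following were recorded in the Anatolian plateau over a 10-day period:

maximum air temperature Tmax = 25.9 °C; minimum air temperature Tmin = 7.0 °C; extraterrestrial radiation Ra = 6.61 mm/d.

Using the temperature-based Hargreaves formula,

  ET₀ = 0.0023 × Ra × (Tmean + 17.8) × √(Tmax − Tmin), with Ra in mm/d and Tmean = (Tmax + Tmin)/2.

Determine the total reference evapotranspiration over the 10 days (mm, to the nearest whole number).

23 mm

Tmean = (25.9 + 7.0)/2 = 16.45 °C
ET₀ = 0.0023 × 6.61 × (16.45 + 17.8) × √18.9 = 0.0023 × 6.61 × 34.25 × 4.3474 = 2.2637 mm/d
Over 10 days: 2.2637 × 10 = 22.637 mm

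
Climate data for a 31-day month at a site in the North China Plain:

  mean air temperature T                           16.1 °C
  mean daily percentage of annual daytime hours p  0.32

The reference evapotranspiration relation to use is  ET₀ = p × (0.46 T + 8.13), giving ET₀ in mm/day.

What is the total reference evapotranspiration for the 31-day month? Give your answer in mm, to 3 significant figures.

154 mm

ET₀ = 0.32 × (0.46 × 16.1 + 8.13) = 0.32 × 15.536 = 4.9715 mm/d
Monthly total = 4.9715 × 31 = 154.117 mm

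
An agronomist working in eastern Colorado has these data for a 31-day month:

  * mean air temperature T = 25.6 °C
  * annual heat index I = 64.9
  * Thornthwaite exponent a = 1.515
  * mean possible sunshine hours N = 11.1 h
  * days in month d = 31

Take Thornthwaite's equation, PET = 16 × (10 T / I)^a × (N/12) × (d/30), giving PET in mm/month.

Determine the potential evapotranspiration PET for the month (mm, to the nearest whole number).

122 mm

10T/I = 10 × 25.6 / 64.9 = 3.9445
(10T/I)^a = 3.9445^1.515 = 7.9970
Uncorrected PET = 16 × 7.9970 = 127.952 mm
Correction = (N/12)(d/30) = (11.1/12)(31/30) = 0.9558
PET = 127.952 × 0.9558 = 122.297 mm/month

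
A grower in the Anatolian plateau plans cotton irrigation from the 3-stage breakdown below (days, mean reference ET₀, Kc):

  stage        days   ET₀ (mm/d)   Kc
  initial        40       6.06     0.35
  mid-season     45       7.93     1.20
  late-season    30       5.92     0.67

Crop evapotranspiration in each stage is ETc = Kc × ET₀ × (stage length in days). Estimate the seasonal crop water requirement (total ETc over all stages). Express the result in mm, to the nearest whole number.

632 mm

initial: 0.35 × 6.06 × 40 = 84.84 mm
mid-season: 1.20 × 7.93 × 45 = 428.22 mm
late-season: 0.67 × 5.92 × 30 = 118.99 mm
Seasonal total = 632.05 mm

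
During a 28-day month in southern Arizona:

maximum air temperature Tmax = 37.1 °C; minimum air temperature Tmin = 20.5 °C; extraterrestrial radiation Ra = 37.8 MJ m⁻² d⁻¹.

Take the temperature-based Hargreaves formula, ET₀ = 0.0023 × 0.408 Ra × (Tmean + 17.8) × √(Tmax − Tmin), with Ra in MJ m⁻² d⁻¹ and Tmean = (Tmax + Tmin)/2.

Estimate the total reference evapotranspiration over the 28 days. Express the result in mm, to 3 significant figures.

189 mm

Tmean = (37.1 + 20.5)/2 = 28.80 °C
0.408 Ra = 0.408 × 37.8 = 15.4224 mm/d equivalent
ET₀ = 0.0023 × 15.4224 × (28.80 + 17.8) × √16.6 = 0.0023 × 15.4224 × 46.60 × 4.0743 = 6.7347 mm/d
Over 28 days: 6.7347 × 28 = 188.572 mm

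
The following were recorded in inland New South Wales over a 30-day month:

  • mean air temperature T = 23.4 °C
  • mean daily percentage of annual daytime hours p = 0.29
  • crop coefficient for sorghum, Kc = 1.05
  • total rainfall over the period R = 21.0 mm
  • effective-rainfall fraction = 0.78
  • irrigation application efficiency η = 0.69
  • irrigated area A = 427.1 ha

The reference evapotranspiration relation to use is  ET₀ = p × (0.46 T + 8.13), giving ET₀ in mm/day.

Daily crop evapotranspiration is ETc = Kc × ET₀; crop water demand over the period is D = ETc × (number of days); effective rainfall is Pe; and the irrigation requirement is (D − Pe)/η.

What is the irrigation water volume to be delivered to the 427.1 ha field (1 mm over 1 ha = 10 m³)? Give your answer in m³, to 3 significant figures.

ET₀ = 0.29 × (0.46 × 23.4 + 8.13) = 0.29 × 18.894 = 5.4793 mm/d
ETc = Kc × ET₀ = 1.05 × 5.4793 = 5.7533 mm/d
Crop demand D = ETc × 30 d = 5.7533 × 30 = 172.599 mm
Pe = 0.78 × 21.0 = 16.380 mm
D − Pe = 172.599 − 16.380 = 156.219 mm
Gross irrigation = 156.219 / 0.69 = 226.404 mm
Volume = 226.404 mm × 427.1 ha × 10 = 966971.5 m³

967000 m³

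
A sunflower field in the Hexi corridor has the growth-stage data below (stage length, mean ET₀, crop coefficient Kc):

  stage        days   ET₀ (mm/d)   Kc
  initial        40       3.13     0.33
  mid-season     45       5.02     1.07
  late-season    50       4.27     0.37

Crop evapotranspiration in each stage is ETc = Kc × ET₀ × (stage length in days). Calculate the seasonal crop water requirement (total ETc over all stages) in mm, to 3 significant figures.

initial: 0.33 × 3.13 × 40 = 41.32 mm
mid-season: 1.07 × 5.02 × 45 = 241.71 mm
late-season: 0.37 × 4.27 × 50 = 79.00 mm
Seasonal total = 362.03 mm

362 mm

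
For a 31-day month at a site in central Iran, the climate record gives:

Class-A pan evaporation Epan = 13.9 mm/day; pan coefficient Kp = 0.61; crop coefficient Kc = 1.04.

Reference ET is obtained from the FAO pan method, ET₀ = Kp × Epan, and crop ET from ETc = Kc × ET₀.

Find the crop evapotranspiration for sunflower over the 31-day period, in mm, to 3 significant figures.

273 mm

ET₀ = 0.61 × 13.9 = 8.4790 mm/d
ETc = Kc × ET₀ = 1.04 × 8.4790 = 8.8182 mm/d
Over 31 days: 8.8182 × 31 = 273.364 mm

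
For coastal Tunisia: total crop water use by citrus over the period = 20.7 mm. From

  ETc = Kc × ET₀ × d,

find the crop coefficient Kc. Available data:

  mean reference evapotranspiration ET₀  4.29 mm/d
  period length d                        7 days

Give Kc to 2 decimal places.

0.69

ETc = Kc × ET₀ × d  ⇒  Kc = ETc / (ET₀ × d)
Kc = 20.7 / (4.29 × 7) = 20.7 / 30.03 = 0.6893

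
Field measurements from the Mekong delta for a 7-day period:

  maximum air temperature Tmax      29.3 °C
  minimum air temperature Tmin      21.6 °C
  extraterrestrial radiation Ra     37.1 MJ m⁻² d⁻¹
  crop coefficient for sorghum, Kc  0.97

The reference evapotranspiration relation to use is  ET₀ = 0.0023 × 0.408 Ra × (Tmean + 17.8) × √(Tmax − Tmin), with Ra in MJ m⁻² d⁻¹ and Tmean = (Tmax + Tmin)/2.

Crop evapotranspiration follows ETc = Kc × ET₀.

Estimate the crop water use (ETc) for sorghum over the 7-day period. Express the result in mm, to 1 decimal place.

28.4 mm

Tmean = (29.3 + 21.6)/2 = 25.45 °C
0.408 Ra = 0.408 × 37.1 = 15.1368 mm/d equivalent
ET₀ = 0.0023 × 15.1368 × (25.45 + 17.8) × √7.7 = 0.0023 × 15.1368 × 43.25 × 2.7749 = 4.1783 mm/d
ETc = Kc × ET₀ = 0.97 × 4.1783 = 4.0530 mm/d
Over 7 days: 4.0530 × 7 = 28.371 mm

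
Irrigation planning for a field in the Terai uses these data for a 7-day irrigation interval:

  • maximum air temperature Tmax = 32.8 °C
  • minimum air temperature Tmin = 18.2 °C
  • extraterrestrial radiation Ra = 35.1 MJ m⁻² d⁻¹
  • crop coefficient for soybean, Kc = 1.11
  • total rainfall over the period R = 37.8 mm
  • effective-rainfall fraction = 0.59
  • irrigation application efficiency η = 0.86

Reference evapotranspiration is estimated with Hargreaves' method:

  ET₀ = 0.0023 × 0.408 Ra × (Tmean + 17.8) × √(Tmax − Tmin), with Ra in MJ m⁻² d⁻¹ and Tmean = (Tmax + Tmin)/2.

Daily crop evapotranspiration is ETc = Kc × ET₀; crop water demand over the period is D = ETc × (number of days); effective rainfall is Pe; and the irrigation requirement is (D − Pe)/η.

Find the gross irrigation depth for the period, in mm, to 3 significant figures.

Tmean = (32.8 + 18.2)/2 = 25.50 °C
0.408 Ra = 0.408 × 35.1 = 14.3208 mm/d equivalent
ET₀ = 0.0023 × 14.3208 × (25.50 + 17.8) × √14.6 = 0.0023 × 14.3208 × 43.30 × 3.8210 = 5.4495 mm/d
ETc = Kc × ET₀ = 1.11 × 5.4495 = 6.0489 mm/d
Crop demand D = ETc × 7 d = 6.0489 × 7 = 42.342 mm
Pe = 0.59 × 37.8 = 22.302 mm
D − Pe = 42.342 − 22.302 = 20.040 mm
Gross irrigation = 20.040 / 0.86 = 23.302 mm

23.3 mm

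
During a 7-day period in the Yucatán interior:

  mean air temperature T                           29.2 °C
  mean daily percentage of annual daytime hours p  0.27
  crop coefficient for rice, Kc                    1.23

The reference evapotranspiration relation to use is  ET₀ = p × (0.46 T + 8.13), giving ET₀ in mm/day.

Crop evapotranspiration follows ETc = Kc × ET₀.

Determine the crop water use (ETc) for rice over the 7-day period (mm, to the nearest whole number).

ET₀ = 0.27 × (0.46 × 29.2 + 8.13) = 0.27 × 21.562 = 5.8217 mm/d
ETc = Kc × ET₀ = 1.23 × 5.8217 = 7.1607 mm/d
Over 7 days: 7.1607 × 7 = 50.125 mm

50 mm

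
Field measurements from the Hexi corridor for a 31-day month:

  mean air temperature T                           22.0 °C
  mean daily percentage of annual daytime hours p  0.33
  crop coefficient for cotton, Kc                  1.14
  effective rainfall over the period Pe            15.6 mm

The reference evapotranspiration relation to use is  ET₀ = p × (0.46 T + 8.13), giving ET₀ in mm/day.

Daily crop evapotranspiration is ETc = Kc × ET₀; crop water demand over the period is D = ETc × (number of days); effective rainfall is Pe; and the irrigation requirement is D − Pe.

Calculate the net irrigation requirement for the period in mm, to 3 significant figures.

197 mm

ET₀ = 0.33 × (0.46 × 22.0 + 8.13) = 0.33 × 18.250 = 6.0225 mm/d
ETc = Kc × ET₀ = 1.14 × 6.0225 = 6.8657 mm/d
Crop demand D = ETc × 31 d = 6.8657 × 31 = 212.837 mm
D − Pe = 212.837 − 15.6 = 197.237 mm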